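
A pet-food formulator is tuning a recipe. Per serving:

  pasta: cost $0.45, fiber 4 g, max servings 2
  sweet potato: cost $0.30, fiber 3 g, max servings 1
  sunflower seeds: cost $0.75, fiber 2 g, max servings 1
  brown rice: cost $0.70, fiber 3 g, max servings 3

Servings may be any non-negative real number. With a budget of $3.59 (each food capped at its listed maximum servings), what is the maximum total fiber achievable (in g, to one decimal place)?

Fiber per dollar: sweet potato 10, pasta 8.889, brown rice 4.286, sunflower seeds 2.667.
Take 1 serving of sweet potato: spends $0.30, +3.0 g fiber (running total 3.0 g).
Take 2 servings of pasta: spends $0.90, +8.0 g fiber (running total 11.0 g).
Take 3 servings of brown rice: spends $2.10, +9.0 g fiber (running total 20.0 g).
Take 0.3867 servings of sunflower seeds: spends $0.29, +0.8 g fiber (running total 20.8 g).
Greedy by best ratio exhausts the cost allowance optimally: 20.8 g.

20.8 g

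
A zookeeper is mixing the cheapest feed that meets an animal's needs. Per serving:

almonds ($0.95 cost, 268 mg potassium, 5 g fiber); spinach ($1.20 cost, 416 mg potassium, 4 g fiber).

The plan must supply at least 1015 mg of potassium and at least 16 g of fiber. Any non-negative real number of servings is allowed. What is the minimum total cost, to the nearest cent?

For a min-cost LP with two ≥-constraints, a basic feasible solution has at most two positive variables.
almonds only: max(1015/268, 16/5) = 3.787 servings → $3.60.
spinach only: max(1015/416, 16/4) = 4 servings → $4.80.
almonds + spinach with both tight: 2.575 servings and 0.7808 servings → $3.38.
So the least-cost plan costs $3.38.

$3.38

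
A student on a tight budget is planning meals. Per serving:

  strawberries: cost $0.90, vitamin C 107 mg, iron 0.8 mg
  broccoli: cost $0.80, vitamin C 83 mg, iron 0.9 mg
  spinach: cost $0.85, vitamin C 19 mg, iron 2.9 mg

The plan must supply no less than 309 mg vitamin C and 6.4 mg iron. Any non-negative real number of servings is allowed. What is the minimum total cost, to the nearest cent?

strawberries only: max(309/107, 6.4/0.8) = 8 servings → $7.20.
broccoli only: max(309/83, 6.4/0.9) = 7.111 servings → $5.69.
spinach only: max(309/19, 6.4/2.9) = 16.26 servings → $13.82.
strawberries + broccoli: the both-tight solution has a negative serving — not a feasible corner.
strawberries + spinach with both tight: 2.625 servings and 1.483 servings → $3.62.
broccoli + spinach with both tight: 3.464 servings and 1.132 servings → $3.73.
The minimum over all feasible corners is $3.62.

$3.62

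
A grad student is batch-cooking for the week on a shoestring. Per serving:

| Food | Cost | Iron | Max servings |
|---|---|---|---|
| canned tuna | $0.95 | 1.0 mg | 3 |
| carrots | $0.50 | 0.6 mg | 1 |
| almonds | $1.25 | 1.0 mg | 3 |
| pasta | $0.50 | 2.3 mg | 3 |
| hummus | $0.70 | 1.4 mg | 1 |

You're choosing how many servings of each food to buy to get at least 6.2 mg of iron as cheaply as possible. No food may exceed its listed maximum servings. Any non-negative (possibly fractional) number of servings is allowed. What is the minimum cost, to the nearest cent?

Cost per mg of iron: pasta $0.2174, hummus $0.5000, carrots $0.8333, canned tuna $0.9500, almonds $1.2500.
Take 2.696 servings of pasta: +6.2 mg iron for $1.35 (total $1.35, still need 0.0 mg).
Greedy by cheapest-per-mg is optimal for a single linear constraint, so the minimum cost is $1.35.

$1.35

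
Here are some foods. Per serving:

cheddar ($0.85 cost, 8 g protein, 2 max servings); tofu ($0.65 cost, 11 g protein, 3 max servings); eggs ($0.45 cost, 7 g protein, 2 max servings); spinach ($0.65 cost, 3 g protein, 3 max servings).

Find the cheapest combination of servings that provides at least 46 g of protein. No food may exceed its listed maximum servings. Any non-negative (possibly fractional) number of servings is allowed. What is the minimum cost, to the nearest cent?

$2.79

Cost per g of protein: tofu $0.0591, eggs $0.0643, cheddar $0.1062, spinach $0.2167.
Take 3 servings of tofu: +33.0 g protein for $1.95 (total $1.95, still need 13.0 g).
Take 1.857 servings of eggs: +13.0 g protein for $0.84 (total $2.79, still need 0.0 g).
Greedy by cheapest-per-g is optimal for a single linear constraint, so the minimum cost is $2.79.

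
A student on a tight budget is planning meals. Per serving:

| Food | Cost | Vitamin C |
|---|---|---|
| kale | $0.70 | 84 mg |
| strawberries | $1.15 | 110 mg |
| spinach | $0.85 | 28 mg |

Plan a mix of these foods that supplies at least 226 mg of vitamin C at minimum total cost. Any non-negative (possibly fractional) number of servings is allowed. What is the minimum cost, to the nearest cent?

Cost per mg of vitamin C: kale $0.0083, strawberries $0.0105, spinach $0.0304.
With no serving limits, use only kale: 226 mg / 84 mg = 2.69 servings × $0.70 = $1.88.

$1.88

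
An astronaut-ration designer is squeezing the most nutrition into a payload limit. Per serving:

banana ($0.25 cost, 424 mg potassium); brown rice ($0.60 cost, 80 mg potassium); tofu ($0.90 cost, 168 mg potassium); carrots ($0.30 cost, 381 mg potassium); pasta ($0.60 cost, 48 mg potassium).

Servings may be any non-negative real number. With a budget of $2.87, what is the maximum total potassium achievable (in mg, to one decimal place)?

4867.5 mg

Potassium per dollar: banana 1696, carrots 1270, tofu 186.7, brown rice 133.3, pasta 80.
With no serving limits, spend the whole cost allowance on banana: $2.87 / $0.25 × 424 mg = 4867.5 mg.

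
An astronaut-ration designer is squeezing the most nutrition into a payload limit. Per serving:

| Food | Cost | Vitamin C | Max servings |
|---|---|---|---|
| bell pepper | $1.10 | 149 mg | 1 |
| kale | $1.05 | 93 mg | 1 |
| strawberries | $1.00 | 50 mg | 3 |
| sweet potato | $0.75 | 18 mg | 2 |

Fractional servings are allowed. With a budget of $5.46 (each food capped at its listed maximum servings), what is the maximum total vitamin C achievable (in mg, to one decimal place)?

399.4 mg

Vitamin C per dollar: bell pepper 135.5, kale 88.57, strawberries 50, sweet potato 24.
Take 1 serving of bell pepper: spends $1.10, +149.0 mg vitamin C (running total 149.0 mg).
Take 1 serving of kale: spends $1.05, +93.0 mg vitamin C (running total 242.0 mg).
Take 3 servings of strawberries: spends $3.00, +150.0 mg vitamin C (running total 392.0 mg).
Take 0.4133 servings of sweet potato: spends $0.31, +7.4 mg vitamin C (running total 399.4 mg).
Filling greedily by vitamin C-per-dollar is optimal for one linear limit, giving 399.4 mg.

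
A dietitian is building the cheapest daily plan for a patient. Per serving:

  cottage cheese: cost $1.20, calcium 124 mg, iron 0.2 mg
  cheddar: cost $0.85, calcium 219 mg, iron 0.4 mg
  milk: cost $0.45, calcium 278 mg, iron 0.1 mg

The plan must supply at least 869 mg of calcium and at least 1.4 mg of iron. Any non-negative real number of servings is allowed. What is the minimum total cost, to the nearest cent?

$3.08

The cheapest plan sits at a corner of the feasible region — with two constraints it uses at most two foods.
cottage cheese only: max(869/124, 1.4/0.2) = 7.008 servings → $8.41.
cheddar only: max(869/219, 1.4/0.4) = 3.968 servings → $3.37.
milk only: max(869/278, 1.4/0.1) = 14 servings → $6.30.
cottage cheese + cheddar with both targets exact would need a negative amount; discard.
cottage cheese + milk with both tight: 6.998 servings and 0.00463 servings → $8.40.
cheddar + milk with both tight: 3.385 servings and 0.4591 servings → $3.08.
The minimum over all feasible corners is $3.08.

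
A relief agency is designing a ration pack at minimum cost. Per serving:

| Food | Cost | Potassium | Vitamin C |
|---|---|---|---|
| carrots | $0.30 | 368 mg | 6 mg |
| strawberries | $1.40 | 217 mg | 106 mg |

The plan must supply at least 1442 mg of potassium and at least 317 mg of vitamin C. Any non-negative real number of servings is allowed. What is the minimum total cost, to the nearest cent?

For a min-cost LP with two ≥-constraints, a basic feasible solution has at most two positive variables.
carrots only: max(1442/368, 317/6) = 52.83 servings → $15.85.
strawberries only: max(1442/217, 317/106) = 6.645 servings → $9.30.
carrots + strawberries with both tight: 2.229 servings and 2.864 servings → $4.68.
Cheapest feasible corner: $4.68.

$4.68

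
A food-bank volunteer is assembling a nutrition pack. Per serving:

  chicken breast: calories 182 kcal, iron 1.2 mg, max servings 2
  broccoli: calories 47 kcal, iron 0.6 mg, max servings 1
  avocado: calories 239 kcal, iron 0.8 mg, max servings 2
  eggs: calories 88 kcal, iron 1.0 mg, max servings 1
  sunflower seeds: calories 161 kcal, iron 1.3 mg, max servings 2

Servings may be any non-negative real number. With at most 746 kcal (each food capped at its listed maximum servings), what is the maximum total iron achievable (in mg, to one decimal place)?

6.1 mg

Iron per kcal: broccoli 0.01277, eggs 0.01136, sunflower seeds 0.008075, chicken breast 0.006593, avocado 0.003347.
Take 1 serving of broccoli: uses 47 kcal, +0.6 mg iron (running total 0.6 mg).
Take 1 serving of eggs: uses 88 kcal, +1.0 mg iron (running total 1.6 mg).
Take 2 servings of sunflower seeds: uses 322 kcal, +2.6 mg iron (running total 4.2 mg).
Take 1.588 servings of chicken breast: uses 289 kcal, +1.9 mg iron (running total 6.1 mg).
Greedy by best ratio exhausts the calories allowance optimally: 6.1 mg.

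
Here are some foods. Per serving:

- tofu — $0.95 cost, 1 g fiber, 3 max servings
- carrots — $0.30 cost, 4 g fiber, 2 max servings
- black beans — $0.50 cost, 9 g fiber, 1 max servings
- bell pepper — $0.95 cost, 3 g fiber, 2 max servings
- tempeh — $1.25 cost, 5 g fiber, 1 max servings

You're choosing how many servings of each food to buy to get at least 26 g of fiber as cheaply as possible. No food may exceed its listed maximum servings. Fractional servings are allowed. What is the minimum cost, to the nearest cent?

$3.62

Cost per g of fiber: black beans $0.0556, carrots $0.0750, tempeh $0.2500, bell pepper $0.3167, tofu $0.9500.
Take 1 serving of black beans: +9.0 g fiber for $0.50 (total $0.50, still need 17.0 g).
Take 2 servings of carrots: +8.0 g fiber for $0.60 (total $1.10, still need 9.0 g).
Take 1 serving of tempeh: +5.0 g fiber for $1.25 (total $2.35, still need 4.0 g).
Take 1.333 servings of bell pepper: +4.0 g fiber for $1.27 (total $3.62, still need 0.0 g).
Greedy by cheapest-per-g is optimal for a single linear constraint, so the minimum cost is $3.62.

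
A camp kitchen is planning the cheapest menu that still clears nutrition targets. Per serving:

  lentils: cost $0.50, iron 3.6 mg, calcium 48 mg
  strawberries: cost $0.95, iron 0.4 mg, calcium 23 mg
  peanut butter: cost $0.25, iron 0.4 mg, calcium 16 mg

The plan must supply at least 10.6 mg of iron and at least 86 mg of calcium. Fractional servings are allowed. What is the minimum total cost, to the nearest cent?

$1.47

lentils only: max(10.6/3.6, 86/48) = 2.944 servings → $1.47.
strawberries only: max(10.6/0.4, 86/23) = 26.5 servings → $25.18.
peanut butter only: max(10.6/0.4, 86/16) = 26.5 servings → $6.62.
lentils + strawberries: the both-tight solution has a negative serving — not a feasible corner.
lentils + peanut butter: intersection lies outside the first quadrant.
strawberries + peanut butter: the both-tight solution has a negative serving — not a feasible corner.
So the least-cost plan costs $1.47.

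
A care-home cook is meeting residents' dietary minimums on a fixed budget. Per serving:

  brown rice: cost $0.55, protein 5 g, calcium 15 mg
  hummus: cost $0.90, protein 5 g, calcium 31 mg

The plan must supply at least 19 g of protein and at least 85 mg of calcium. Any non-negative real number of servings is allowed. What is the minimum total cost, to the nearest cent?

$2.70

A basic optimal solution has at most two foods positive. Try each food alone and each pair with both targets met exactly.
brown rice only: max(19/5, 85/15) = 5.667 servings → $3.12.
hummus only: max(19/5, 85/31) = 3.8 servings → $3.42.
brown rice + hummus with both tight: 2.05 servings and 1.75 servings → $2.70.
So the least-cost plan costs $2.70.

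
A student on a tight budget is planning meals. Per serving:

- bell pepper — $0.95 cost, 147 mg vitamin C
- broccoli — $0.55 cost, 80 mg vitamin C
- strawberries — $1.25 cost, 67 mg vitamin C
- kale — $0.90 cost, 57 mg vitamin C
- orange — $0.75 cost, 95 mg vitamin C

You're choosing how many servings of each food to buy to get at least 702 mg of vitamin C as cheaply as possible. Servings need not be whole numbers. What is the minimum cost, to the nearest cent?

Cost per mg of vitamin C: bell pepper $0.0065, broccoli $0.0069, orange $0.0079, kale $0.0158, strawberries $0.0187.
With no serving limits, use only bell pepper: 702 mg / 147 mg = 4.776 servings × $0.95 = $4.54.

$4.54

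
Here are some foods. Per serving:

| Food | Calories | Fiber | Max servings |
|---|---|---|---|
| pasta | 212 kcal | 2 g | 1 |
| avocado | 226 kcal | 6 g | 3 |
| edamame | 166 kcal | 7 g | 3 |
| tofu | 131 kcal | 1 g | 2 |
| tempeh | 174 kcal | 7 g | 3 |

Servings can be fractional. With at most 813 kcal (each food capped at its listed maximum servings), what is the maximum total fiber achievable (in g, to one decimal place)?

Fiber per kcal: edamame 0.04217, tempeh 0.04023, avocado 0.02655, pasta 0.009434, tofu 0.007634.
Take 3 servings of edamame: uses 498 kcal, +21.0 g fiber (running total 21.0 g).
Take 1.81 servings of tempeh: uses 315 kcal, +12.7 g fiber (running total 33.7 g).
Filling greedily by fiber-per-kcal is optimal for one linear limit, giving 33.7 g.

33.7 g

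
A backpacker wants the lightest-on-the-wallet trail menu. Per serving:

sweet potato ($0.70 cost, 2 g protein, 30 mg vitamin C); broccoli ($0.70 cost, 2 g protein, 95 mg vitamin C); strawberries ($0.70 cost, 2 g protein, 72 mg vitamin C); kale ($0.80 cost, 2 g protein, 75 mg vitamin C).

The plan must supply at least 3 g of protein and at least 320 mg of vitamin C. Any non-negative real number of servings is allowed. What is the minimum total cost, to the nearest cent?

With two linear requirements the optimum uses one or two foods; enumerate the corners.
sweet potato only: max(3/2, 320/30) = 10.67 servings → $7.47.
broccoli only: max(3/2, 320/95) = 3.368 servings → $2.36.
strawberries only: max(3/2, 320/72) = 4.444 servings → $3.11.
kale only: max(3/2, 320/75) = 4.267 servings → $3.41.
sweet potato + broccoli: the both-tight solution has a negative serving — not a feasible corner.
sweet potato + strawberries: the both-tight solution has a negative serving — not a feasible corner.
sweet potato + kale: the both-tight solution has a negative serving — not a feasible corner.
broccoli + strawberries: intersection lies outside the first quadrant.
broccoli + kale: intersection lies outside the first quadrant.
strawberries + kale: intersection lies outside the first quadrant.
Cheapest feasible corner: $2.36.

$2.36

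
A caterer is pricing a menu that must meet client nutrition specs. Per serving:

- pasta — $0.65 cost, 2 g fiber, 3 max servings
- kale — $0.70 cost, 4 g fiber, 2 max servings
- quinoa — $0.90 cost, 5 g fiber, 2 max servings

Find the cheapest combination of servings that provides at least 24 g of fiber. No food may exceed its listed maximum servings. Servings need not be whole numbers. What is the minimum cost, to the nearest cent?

Cost per g of fiber: kale $0.1750, quinoa $0.1800, pasta $0.3250.
Take 2 servings of kale: +8.0 g fiber for $1.40 (total $1.40, still need 16.0 g).
Take 2 servings of quinoa: +10.0 g fiber for $1.80 (total $3.20, still need 6.0 g).
Take 3 servings of pasta: +6.0 g fiber for $1.95 (total $5.15, still need 0.0 g).
Filling from the cheapest source first is optimal under one linear minimum: $5.15.

$5.15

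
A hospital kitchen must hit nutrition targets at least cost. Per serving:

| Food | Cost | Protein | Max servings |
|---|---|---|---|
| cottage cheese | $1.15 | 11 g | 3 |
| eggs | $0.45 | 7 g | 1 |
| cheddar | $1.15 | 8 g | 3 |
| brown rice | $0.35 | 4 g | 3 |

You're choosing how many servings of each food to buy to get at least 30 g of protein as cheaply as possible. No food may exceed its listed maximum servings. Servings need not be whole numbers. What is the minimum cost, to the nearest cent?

$2.65

Cost per g of protein: eggs $0.0643, brown rice $0.0875, cottage cheese $0.1045, cheddar $0.1437.
Take 1 serving of eggs: +7.0 g protein for $0.45 (total $0.45, still need 23.0 g).
Take 3 servings of brown rice: +12.0 g protein for $1.05 (total $1.50, still need 11.0 g).
Take 1 serving of cottage cheese: +11.0 g protein for $1.15 (total $2.65, still need 0.0 g).
Filling from the cheapest source first is optimal under one linear minimum: $2.65.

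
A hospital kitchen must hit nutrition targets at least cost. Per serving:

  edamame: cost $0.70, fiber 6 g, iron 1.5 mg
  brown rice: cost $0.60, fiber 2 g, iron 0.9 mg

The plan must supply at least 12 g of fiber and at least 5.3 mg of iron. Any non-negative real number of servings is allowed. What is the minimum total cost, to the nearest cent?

$2.47

At the optimum either one food covers both requirements or two foods hit both targets exactly; no other combination can be cheaper.
edamame only: max(12/6, 5.3/1.5) = 3.533 servings → $2.47.
brown rice only: max(12/2, 5.3/0.9) = 6 servings → $3.60.
edamame + brown rice with both tight: 0.08333 servings and 5.75 servings → $3.51.
Cheapest feasible corner: $2.47.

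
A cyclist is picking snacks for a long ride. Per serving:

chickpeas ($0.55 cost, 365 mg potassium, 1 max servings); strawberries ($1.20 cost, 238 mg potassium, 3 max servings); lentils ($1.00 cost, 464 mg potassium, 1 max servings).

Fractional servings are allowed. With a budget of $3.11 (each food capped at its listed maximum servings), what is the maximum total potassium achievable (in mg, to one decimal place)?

Potassium per dollar: chickpeas 663.6, lentils 464, strawberries 198.3.
Take 1 serving of chickpeas: spends $0.55, +365.0 mg potassium (running total 365.0 mg).
Take 1 serving of lentils: spends $1.00, +464.0 mg potassium (running total 829.0 mg).
Take 1.3 servings of strawberries: spends $1.56, +309.4 mg potassium (running total 1138.4 mg).
Greedy by best ratio exhausts the cost allowance optimally: 1138.4 mg.

1138.4 mg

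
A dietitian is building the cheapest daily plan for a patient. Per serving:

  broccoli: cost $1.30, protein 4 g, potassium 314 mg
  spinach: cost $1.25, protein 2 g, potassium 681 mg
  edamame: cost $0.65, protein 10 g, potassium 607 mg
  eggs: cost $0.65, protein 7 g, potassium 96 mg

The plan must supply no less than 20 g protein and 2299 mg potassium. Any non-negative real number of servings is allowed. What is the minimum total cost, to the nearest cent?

Two binding constraints pin down two serving amounts, so the optimal mix uses at most two foods. The candidates are each food alone (scaled to the tighter of protein/potassium) and each pair with both constraints tight.
broccoli only: max(20/4, 2299/314) = 7.322 servings → $9.52.
spinach only: max(20/2, 2299/681) = 10 servings → $12.50.
edamame only: max(20/10, 2299/607) = 3.787 servings → $2.46.
eggs only: max(20/7, 2299/96) = 23.95 servings → $15.57.
broccoli + spinach with both tight: 4.304 servings and 1.391 servings → $7.33.
broccoli + edamame: the both-tight solution has a negative serving — not a feasible corner.
broccoli + eggs: the both-tight solution has a negative serving — not a feasible corner.
spinach + edamame with both tight: 1.939 servings and 1.612 servings → $3.47.
spinach + eggs with both tight: 3.098 servings and 1.972 servings → $5.15.
edamame + eggs: intersection lies outside the first quadrant.
Cheapest feasible corner: $2.46.

$2.46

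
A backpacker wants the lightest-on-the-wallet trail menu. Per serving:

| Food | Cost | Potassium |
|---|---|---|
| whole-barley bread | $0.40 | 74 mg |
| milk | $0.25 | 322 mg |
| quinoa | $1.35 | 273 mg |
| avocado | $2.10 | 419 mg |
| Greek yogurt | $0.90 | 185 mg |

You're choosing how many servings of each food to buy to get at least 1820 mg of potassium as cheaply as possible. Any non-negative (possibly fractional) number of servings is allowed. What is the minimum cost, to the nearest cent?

$1.41

Cost per mg of potassium: milk $0.0008, Greek yogurt $0.0049, quinoa $0.0049, avocado $0.0050, whole-barley bread $0.0054.
With no serving limits, use only milk: 1820 mg / 322 mg = 5.652 servings × $0.25 = $1.41.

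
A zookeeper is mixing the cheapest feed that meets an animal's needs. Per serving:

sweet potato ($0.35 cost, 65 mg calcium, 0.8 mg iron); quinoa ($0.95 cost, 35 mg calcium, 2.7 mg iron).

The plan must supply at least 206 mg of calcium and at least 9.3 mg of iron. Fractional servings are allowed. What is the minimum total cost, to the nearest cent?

At the optimum either one food covers both requirements or two foods hit both targets exactly; no other combination can be cheaper.
sweet potato only: max(206/65, 9.3/0.8) = 11.62 servings → $4.07.
quinoa only: max(206/35, 9.3/2.7) = 5.886 servings → $5.59.
sweet potato + quinoa with both tight: 1.564 servings and 2.981 servings → $3.38.
So the least-cost plan costs $3.38.

$3.38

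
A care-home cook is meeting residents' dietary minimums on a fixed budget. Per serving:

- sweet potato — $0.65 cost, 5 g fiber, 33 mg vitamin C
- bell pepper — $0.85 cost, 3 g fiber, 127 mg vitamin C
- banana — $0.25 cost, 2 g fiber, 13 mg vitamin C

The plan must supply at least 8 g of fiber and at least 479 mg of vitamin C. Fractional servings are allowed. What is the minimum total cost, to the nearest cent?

$3.21

Minimising a linear cost over {fiber ≥ 8, vitamin C ≥ 479, servings ≥ 0} — the optimum is at a vertex, using one or two foods.
sweet potato only: max(8/5, 479/33) = 14.52 servings → $9.43.
bell pepper only: max(8/3, 479/127) = 3.772 servings → $3.21.
banana only: max(8/2, 479/13) = 36.85 servings → $9.21.
sweet potato + bell pepper: intersection lies outside the first quadrant.
sweet potato + banana with both targets exact would need a negative amount; discard.
bell pepper + banana: intersection lies outside the first quadrant.
So the least-cost plan costs $3.21.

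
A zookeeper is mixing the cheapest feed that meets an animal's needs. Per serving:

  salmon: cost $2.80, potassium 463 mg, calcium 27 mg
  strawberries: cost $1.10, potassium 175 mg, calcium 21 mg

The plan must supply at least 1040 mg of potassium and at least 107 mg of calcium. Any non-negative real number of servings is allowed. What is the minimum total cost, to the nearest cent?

$6.47

Compare the cost at each extreme point of the feasible region.
salmon only: max(1040/463, 107/27) = 3.963 servings → $11.10.
strawberries only: max(1040/175, 107/21) = 5.943 servings → $6.54.
salmon + strawberries with both tight: 0.6232 servings and 4.294 servings → $6.47.
The minimum over all feasible corners is $6.47.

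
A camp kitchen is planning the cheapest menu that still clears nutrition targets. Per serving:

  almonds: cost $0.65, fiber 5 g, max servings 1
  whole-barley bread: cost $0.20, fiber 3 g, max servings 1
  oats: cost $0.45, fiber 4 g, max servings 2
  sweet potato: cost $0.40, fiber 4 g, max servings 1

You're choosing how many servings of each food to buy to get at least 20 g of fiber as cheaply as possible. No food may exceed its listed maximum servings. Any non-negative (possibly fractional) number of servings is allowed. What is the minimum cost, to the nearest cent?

Cost per g of fiber: whole-barley bread $0.0667, sweet potato $0.1000, oats $0.1125, almonds $0.1300.
Take 1 serving of whole-barley bread: +3.0 g fiber for $0.20 (total $0.20, still need 17.0 g).
Take 1 serving of sweet potato: +4.0 g fiber for $0.40 (total $0.60, still need 13.0 g).
Take 2 servings of oats: +8.0 g fiber for $0.90 (total $1.50, still need 5.0 g).
Take 1 serving of almonds: +5.0 g fiber for $0.65 (total $2.15, still need 0.0 g).
Filling from the cheapest source first is optimal under one linear minimum: $2.15.

$2.15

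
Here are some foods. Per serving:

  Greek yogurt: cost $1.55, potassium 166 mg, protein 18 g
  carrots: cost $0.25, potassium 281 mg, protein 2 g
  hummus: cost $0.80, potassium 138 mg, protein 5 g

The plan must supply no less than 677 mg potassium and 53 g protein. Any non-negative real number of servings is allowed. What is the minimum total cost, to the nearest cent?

$4.62

Greek yogurt only: max(677/166, 53/18) = 4.078 servings → $6.32.
carrots only: max(677/281, 53/2) = 26.5 servings → $6.62.
hummus only: max(677/138, 53/5) = 10.6 servings → $8.48.
Greek yogurt + carrots with both tight: 2.865 servings and 0.7169 servings → $4.62.
Greek yogurt + hummus with both tight: 2.375 servings and 2.048 servings → $5.32.
carrots + hummus with both targets exact would need a negative amount; discard.
Cheapest feasible corner: $4.62.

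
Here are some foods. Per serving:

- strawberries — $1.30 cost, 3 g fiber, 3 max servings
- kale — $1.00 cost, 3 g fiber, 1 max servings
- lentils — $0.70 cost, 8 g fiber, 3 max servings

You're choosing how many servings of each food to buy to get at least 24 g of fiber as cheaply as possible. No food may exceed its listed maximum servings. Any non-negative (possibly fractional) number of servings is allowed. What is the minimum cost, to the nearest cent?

Cost per g of fiber: lentils $0.0875, kale $0.3333, strawberries $0.4333.
Take 3 servings of lentils: +24.0 g fiber for $2.10 (total $2.10, still need 0.0 g).
Greedy by cheapest-per-g is optimal for a single linear constraint, so the minimum cost is $2.10.

$2.10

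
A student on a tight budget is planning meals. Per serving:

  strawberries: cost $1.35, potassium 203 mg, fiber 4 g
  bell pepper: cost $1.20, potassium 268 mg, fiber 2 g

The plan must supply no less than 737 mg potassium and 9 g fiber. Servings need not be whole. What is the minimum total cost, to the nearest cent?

$3.92

For a min-cost LP with two ≥-constraints, a basic feasible solution has at most two positive variables.
strawberries only: max(737/203, 9/4) = 3.631 servings → $4.90.
bell pepper only: max(737/268, 9/2) = 4.5 servings → $5.40.
strawberries + bell pepper with both tight: 1.408 servings and 1.683 servings → $3.92.
So the least-cost plan costs $3.92.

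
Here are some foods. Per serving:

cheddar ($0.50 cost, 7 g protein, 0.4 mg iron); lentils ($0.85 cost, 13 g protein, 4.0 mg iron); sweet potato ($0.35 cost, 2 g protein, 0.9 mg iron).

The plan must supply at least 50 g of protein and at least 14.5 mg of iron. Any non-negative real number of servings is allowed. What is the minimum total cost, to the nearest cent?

$3.27

Minimising a linear cost over {protein ≥ 50, iron ≥ 14.5, servings ≥ 0} — the optimum is at a vertex, using one or two foods.
cheddar only: max(50/7, 14.5/0.4) = 36.25 servings → $18.12.
lentils only: max(50/13, 14.5/4.0) = 3.846 servings → $3.27.
sweet potato only: max(50/2, 14.5/0.9) = 25 servings → $8.75.
cheddar + lentils with both tight: 0.5044 servings and 3.575 servings → $3.29.
cheddar + sweet potato with both tight: 2.909 servings and 14.82 servings → $6.64.
lentils + sweet potato: intersection lies outside the first quadrant.
Cheapest feasible corner: $3.27.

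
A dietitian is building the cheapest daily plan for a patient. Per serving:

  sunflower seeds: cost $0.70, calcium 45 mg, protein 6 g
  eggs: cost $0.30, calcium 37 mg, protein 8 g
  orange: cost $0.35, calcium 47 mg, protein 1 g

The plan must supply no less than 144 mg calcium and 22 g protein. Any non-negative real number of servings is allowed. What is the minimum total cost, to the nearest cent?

$1.14

sunflower seeds only: max(144/45, 22/6) = 3.667 servings → $2.57.
eggs only: max(144/37, 22/8) = 3.892 servings → $1.17.
orange only: max(144/47, 22/1) = 22 servings → $7.70.
sunflower seeds + eggs with both tight: 2.449 servings and 0.913 servings → $1.99.
sunflower seeds + orange with both targets exact would need a negative amount; discard.
eggs + orange with both tight: 2.625 servings and 0.9971 servings → $1.14.
The minimum over all feasible corners is $1.14.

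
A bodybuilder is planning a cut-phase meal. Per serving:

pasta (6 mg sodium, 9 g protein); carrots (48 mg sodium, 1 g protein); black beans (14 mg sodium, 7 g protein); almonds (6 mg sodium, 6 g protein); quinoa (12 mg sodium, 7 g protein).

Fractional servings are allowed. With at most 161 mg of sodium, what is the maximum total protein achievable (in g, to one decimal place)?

241.5 g

Protein per mg sodium: pasta 1.5, almonds 1, quinoa 0.5833, black beans 0.5, carrots 0.02083.
With no serving limits, spend the whole sodium allowance on pasta: 161 mg / 6 mg × 9 g = 241.5 g.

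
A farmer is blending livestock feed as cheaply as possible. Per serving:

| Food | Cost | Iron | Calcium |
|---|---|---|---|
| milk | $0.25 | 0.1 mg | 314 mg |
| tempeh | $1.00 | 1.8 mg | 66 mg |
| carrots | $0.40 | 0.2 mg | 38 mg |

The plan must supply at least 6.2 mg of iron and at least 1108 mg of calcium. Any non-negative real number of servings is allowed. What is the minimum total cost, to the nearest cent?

$4.00

milk only: max(6.2/0.1, 1108/314) = 62 servings → $15.50.
tempeh only: max(6.2/1.8, 1108/66) = 16.79 servings → $16.79.
carrots only: max(6.2/0.2, 1108/38) = 31 servings → $12.40.
milk + tempeh with both tight: 2.838 servings and 3.287 servings → $4.00.
milk + carrots: intersection lies outside the first quadrant.
tempeh + carrots with both tight: 0.2536 servings and 28.72 servings → $11.74.
So the least-cost plan costs $4.00.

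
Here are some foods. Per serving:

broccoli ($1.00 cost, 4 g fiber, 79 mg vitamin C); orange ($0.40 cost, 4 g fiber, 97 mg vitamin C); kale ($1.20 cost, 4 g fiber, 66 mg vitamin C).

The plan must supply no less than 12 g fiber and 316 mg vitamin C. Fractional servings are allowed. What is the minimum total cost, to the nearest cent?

Two binding constraints pin down two serving amounts, so the optimal mix uses at most two foods. The candidates are each food alone (scaled to the tighter of fiber/vitamin C) and each pair with both constraints tight.
broccoli only: max(12/4, 316/79) = 4 servings → $4.00.
orange only: max(12/4, 316/97) = 3.258 servings → $1.30.
kale only: max(12/4, 316/66) = 4.788 servings → $5.75.
broccoli + orange with both targets exact would need a negative amount; discard.
broccoli + kale with both targets exact would need a negative amount; discard.
orange + kale with both targets exact would need a negative amount; discard.
So the least-cost plan costs $1.30.

$1.30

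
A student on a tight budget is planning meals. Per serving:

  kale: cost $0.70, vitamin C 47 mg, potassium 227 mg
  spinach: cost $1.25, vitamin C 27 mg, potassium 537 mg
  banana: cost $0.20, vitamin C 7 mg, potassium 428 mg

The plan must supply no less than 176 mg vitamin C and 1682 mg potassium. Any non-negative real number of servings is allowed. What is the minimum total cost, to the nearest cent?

$2.82

kale only: max(176/47, 1682/227) = 7.41 servings → $5.19.
spinach only: max(176/27, 1682/537) = 6.519 servings → $8.15.
banana only: max(176/7, 1682/428) = 25.14 servings → $5.03.
kale + spinach with both tight: 2.569 servings and 2.046 servings → $4.36.
kale + banana with both tight: 3.43 servings and 2.111 servings → $2.82.
spinach + banana with both targets exact would need a negative amount; discard.
So the least-cost plan costs $2.82.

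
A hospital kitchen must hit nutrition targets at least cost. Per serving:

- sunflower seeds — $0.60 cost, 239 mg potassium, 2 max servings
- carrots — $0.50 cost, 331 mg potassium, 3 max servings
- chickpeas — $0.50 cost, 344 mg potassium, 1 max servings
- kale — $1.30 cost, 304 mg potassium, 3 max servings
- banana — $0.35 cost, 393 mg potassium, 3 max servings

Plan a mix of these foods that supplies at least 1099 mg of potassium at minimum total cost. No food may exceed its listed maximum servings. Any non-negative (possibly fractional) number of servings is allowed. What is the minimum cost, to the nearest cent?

$0.98

Cost per mg of potassium: banana $0.0009, chickpeas $0.0015, carrots $0.0015, sunflower seeds $0.0025, kale $0.0043.
Take 2.796 servings of banana: +1099.0 mg potassium for $0.98 (total $0.98, still need 0.0 mg).
Greedy by cheapest-per-mg is optimal for a single linear constraint, so the minimum cost is $0.98.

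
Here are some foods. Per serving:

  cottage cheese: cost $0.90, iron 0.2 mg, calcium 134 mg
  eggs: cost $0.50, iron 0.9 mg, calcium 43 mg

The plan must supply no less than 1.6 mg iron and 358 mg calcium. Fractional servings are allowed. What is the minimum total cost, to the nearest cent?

$2.67

An LP optimum is at a vertex; with two nutrient constraints at most two foods are used. Check each candidate.
cottage cheese only: max(1.6/0.2, 358/134) = 8 servings → $7.20.
eggs only: max(1.6/0.9, 358/43) = 8.326 servings → $4.16.
cottage cheese + eggs with both tight: 2.263 servings and 1.275 servings → $2.67.
The minimum over all feasible corners is $2.67.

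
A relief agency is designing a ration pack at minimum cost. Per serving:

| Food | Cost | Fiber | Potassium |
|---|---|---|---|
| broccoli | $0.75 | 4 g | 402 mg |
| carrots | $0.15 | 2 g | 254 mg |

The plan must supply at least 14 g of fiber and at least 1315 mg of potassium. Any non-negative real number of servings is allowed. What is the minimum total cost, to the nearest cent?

$1.05

Check every corner: each single food scaled to meet both minima, and each pair solved so both constraints bind.
broccoli only: max(14/4, 1315/402) = 3.5 servings → $2.62.
carrots only: max(14/2, 1315/254) = 7 servings → $1.05.
broccoli + carrots with both targets exact would need a negative amount; discard.
Cheapest feasible corner: $1.05.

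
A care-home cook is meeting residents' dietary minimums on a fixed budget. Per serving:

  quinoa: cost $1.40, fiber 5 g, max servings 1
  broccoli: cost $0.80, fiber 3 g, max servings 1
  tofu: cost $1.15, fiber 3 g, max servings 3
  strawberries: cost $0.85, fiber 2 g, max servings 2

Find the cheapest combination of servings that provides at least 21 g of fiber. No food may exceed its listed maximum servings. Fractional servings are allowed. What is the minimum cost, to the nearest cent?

$7.35

Cost per g of fiber: broccoli $0.2667, quinoa $0.2800, tofu $0.3833, strawberries $0.4250.
Take 1 serving of broccoli: +3.0 g fiber for $0.80 (total $0.80, still need 18.0 g).
Take 1 serving of quinoa: +5.0 g fiber for $1.40 (total $2.20, still need 13.0 g).
Take 3 servings of tofu: +9.0 g fiber for $3.45 (total $5.65, still need 4.0 g).
Take 2 servings of strawberries: +4.0 g fiber for $1.70 (total $7.35, still need 0.0 g).
Greedy by cheapest-per-g is optimal for a single linear constraint, so the minimum cost is $7.35.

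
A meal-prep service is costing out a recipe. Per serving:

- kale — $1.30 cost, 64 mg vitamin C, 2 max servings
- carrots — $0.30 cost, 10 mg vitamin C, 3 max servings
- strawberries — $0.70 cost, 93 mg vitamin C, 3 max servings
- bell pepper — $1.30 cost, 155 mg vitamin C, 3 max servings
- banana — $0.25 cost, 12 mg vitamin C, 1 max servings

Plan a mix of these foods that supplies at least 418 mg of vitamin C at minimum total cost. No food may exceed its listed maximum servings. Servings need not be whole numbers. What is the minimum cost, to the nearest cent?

Cost per mg of vitamin C: strawberries $0.0075, bell pepper $0.0084, kale $0.0203, banana $0.0208, carrots $0.0300.
Take 3 servings of strawberries: +279.0 mg vitamin C for $2.10 (total $2.10, still need 139.0 mg).
Take 0.8968 servings of bell pepper: +139.0 mg vitamin C for $1.17 (total $3.27, still need 0.0 mg).
Filling from the cheapest source first is optimal under one linear minimum: $3.27.

$3.27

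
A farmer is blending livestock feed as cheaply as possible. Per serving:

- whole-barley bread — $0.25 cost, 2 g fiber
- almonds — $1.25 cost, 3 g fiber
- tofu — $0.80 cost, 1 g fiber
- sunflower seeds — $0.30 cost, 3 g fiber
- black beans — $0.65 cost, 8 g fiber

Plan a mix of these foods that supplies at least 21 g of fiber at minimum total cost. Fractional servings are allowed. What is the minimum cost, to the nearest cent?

Cost per g of fiber: black beans $0.0813, sunflower seeds $0.1000, whole-barley bread $0.1250, almonds $0.4167, tofu $0.8000.
With no serving limits, use only black beans: 21 g / 8 g = 2.625 servings × $0.65 = $1.71.

$1.71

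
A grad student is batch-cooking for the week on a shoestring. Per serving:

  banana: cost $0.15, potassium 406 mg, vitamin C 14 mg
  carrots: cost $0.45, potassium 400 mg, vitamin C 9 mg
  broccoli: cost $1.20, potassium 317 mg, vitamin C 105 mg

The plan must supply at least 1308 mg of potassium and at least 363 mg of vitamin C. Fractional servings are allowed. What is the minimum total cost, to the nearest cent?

A basic optimal solution has at most two foods positive. Try each food alone and each pair with both targets met exactly.
banana only: max(1308/406, 363/14) = 25.93 servings → $3.89.
carrots only: max(1308/400, 363/9) = 40.33 servings → $18.15.
broccoli only: max(1308/317, 363/105) = 4.126 servings → $4.95.
banana + carrots: intersection lies outside the first quadrant.
banana + broccoli with both tight: 0.5831 servings and 3.379 servings → $4.14.
carrots + broccoli with both tight: 0.5689 servings and 3.408 servings → $4.35.
Cheapest feasible corner: $3.89.

$3.89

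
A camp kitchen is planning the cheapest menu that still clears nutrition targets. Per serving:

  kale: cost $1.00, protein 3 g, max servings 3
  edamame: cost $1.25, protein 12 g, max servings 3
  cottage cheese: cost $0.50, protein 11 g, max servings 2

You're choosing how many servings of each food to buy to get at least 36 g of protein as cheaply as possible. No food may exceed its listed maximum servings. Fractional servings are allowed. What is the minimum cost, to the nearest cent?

Cost per g of protein: cottage cheese $0.0455, edamame $0.1042, kale $0.3333.
Take 2 servings of cottage cheese: +22.0 g protein for $1.00 (total $1.00, still need 14.0 g).
Take 1.167 servings of edamame: +14.0 g protein for $1.46 (total $2.46, still need 0.0 g).
Filling from the cheapest source first is optimal under one linear minimum: $2.46.

$2.46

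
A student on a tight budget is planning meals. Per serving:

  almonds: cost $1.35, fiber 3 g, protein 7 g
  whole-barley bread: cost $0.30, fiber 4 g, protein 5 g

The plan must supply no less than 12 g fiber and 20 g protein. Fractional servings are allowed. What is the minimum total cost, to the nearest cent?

$1.20

With two linear requirements the optimum uses one or two foods; enumerate the corners.
almonds only: max(12/3, 20/7) = 4 servings → $5.40.
whole-barley bread only: max(12/4, 20/5) = 4 servings → $1.20.
almonds + whole-barley bread with both tight: 1.538 servings and 1.846 servings → $2.63.
Cheapest feasible corner: $1.20.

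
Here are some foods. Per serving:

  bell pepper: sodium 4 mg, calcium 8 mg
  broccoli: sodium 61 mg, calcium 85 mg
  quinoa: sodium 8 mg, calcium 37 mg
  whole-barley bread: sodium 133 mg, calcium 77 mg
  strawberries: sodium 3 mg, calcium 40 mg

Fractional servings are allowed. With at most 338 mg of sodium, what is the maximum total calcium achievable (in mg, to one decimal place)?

Calcium per mg sodium: strawberries 13.33, quinoa 4.625, bell pepper 2, broccoli 1.393, whole-barley bread 0.5789.
With no serving limits, spend the whole sodium allowance on strawberries: 338 mg / 3 mg × 40 mg = 4506.7 mg.

4506.7 mg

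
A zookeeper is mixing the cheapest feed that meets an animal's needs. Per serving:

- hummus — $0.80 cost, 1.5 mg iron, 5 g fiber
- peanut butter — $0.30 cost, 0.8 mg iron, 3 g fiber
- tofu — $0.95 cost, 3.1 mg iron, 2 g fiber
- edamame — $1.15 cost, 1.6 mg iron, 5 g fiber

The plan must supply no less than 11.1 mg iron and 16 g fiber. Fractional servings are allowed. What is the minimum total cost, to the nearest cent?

Two binding constraints pin down two serving amounts, so the optimal mix uses at most two foods. The candidates are each food alone (scaled to the tighter of iron/fiber) and each pair with both constraints tight.
hummus only: max(11.1/1.5, 16/5) = 7.4 servings → $5.92.
peanut butter only: max(11.1/0.8, 16/3) = 13.88 servings → $4.16.
tofu only: max(11.1/3.1, 16/2) = 8 servings → $7.60.
edamame only: max(11.1/1.6, 16/5) = 6.938 servings → $7.98.
hummus + peanut butter: intersection lies outside the first quadrant.
hummus + tofu with both tight: 2.192 servings and 2.52 servings → $4.15.
hummus + edamame: the both-tight solution has a negative serving — not a feasible corner.
peanut butter + tofu with both tight: 3.558 servings and 2.662 servings → $3.60.
peanut butter + edamame: the both-tight solution has a negative serving — not a feasible corner.
tofu + edamame with both tight: 2.431 servings and 2.228 servings → $4.87.
Cheapest feasible corner: $3.60.

$3.60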